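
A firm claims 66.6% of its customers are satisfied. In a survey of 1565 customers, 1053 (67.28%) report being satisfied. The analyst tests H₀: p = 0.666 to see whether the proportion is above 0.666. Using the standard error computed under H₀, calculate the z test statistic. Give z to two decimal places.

z = 0.57

p̂ = 1053/1565 ≈ 0.6728.
Standard error under H₀: √(0.666×0.334/1565) = 0.0119.
z = (0.6728 − 0.666)/0.0119 = 0.0068/0.0119 = 0.57.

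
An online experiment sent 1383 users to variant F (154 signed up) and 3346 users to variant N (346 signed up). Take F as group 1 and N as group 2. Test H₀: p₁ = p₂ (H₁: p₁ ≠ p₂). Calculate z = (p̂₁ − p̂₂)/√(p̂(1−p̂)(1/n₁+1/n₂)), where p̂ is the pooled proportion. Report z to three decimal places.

z = 0.808

p̂₁ = 154/1383 = 0.11135, p̂₂ = 346/3346 = 0.10341.
Pooled p̂ = (154+346)/(1383+3346) = 500/4729 = 0.10573.
SE = √(0.0945516 × 0.00102193) = 0.00983.
z = (0.11135 − 0.10341)/0.00983 = 0.00794/0.00983 = 0.808.
p-value = 2·P(Z > 0.808) ≈ 0.4189.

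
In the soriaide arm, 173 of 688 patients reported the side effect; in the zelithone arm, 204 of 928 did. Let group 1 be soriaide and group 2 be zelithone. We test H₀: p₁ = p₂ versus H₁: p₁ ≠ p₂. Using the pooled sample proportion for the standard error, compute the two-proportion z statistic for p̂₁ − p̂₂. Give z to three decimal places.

p̂₁ = 173/688 ≈ 0.25145, p̂₂ = 204/928 ≈ 0.21983.
Pooled p̂ = (173+204)/(688+928) = 377/1616 = 0.23329.
SE = √(0.178867 × 0.00253107) = 0.02128.
z = (0.25145 − 0.21983)/0.02128 = 0.03162/0.02128 = 1.486.

z = 1.486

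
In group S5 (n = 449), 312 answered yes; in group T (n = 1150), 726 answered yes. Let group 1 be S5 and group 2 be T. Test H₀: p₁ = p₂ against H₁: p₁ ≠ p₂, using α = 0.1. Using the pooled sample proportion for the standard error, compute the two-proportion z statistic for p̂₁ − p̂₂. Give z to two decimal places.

p̂₁ = 312/449 ≈ 0.6949, p̂₂ = 726/1150 ≈ 0.6313.
Pooled p̂ = (312+726)/(449+1150) = 1038/1599 = 0.6492.
SE = √(p̂(1−p̂)(1/n₁+1/n₂)) = √(0.6492·0.3508·0.00309674) = √(0.00070529) = 0.0266.
z = (0.6949 − 0.6313)/0.0266 = 0.0636/0.0266 = 2.39.
p-value = 2·P(Z > 2.394) ≈ 0.0167; since p < α = 0.1, reject H₀.

z = 2.39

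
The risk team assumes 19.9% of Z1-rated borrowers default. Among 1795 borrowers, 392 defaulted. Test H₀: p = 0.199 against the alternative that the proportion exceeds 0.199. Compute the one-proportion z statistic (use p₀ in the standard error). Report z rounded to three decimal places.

z = 2.057

p̂ = 392/1795 = 0.21838.
SE = √(p₀(1−p₀)/n) = √(0.1594/1795) = 0.00942.
z = (0.21838 − 0.199)/0.00942 = 0.01938/0.00942 = 2.057.
p-value = P(Z > 2.057) ≈ 0.0198.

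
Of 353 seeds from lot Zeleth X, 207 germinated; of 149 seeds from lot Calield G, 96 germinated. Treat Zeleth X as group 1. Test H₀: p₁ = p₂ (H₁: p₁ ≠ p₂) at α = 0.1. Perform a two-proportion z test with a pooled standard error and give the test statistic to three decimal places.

p̂₁ = 207/353 = 0.586402, p̂₂ = 96/149 = 0.644295.
Pooled p̂ = (207+96)/(353+149) = 303/502 = 0.603586.
SE = √(0.23927 × 0.00954427) = 0.047788.
z = (0.586402 − 0.644295)/0.047788 = -0.057893/0.047788 = -1.211.
Two-sided p-value ≈ 2·Φ(−1.211) = 0.2257. With α = 0.1, fail to reject H₀.

z = -1.211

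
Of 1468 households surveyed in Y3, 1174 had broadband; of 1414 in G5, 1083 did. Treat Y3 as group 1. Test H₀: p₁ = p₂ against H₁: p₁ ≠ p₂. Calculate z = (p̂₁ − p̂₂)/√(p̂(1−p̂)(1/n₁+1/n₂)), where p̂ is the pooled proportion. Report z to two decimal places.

z = 2.20

p̂₁ = 1174/1468 ≈ 0.79973, p̂₂ = 1083/1414 ≈ 0.76591.
Pooled p̂ = (1174+1083)/(1468+1414) = 2257/2882 = 0.78314.
SE = √(0.169834 × 0.00138841) = 0.01536.
z = (0.79973 − 0.76591)/0.01536 = 0.03382/0.01536 = 2.20.
p-value = 2·P(Z > 2.202) ≈ 0.0277.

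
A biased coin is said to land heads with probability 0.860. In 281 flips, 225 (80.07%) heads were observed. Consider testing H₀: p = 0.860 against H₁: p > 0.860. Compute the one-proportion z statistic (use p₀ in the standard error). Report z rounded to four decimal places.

p̂ = 225/281 = 0.800712.
Under H₀, SE = √(0.86·0.14/281) = √(0.00042847) = 0.020700.
z = (0.800712 − 0.86)/0.020700 = -0.059288/0.020700 = -2.8642.
p-value = P(Z > -2.864) ≈ 0.9979.

z = -2.8642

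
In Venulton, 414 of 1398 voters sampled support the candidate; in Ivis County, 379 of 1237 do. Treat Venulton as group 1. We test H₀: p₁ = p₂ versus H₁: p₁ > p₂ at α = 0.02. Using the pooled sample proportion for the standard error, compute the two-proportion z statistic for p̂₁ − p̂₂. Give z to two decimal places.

z = -0.57

p̂₁ = 414/1398 = 0.29614, p̂₂ = 379/1237 = 0.30639.
Pooled p̂ = (414+379)/(1398+1237) = 793/2635 = 0.30095.
SE = √(0.210379 × 0.00152372) = 0.01790.
z = (0.29614 − 0.30639)/0.01790 = -0.01025/0.01790 = -0.57.
p-value = P(Z > -0.572) ≈ 0.7165. With α = 0.02, fail to reject H₀.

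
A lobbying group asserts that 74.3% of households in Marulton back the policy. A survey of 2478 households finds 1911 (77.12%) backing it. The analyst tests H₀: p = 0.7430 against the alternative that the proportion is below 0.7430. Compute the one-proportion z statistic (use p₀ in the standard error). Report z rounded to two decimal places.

z = 3.21

p̂ = 1911/2478 ≈ 0.77119.
Under H₀, SE = √(0.743·0.257/2478) = √(7.70585e-05) = 0.00878.
z = (0.77119 − 0.743)/0.00878 = 0.02819/0.00878 = 3.21.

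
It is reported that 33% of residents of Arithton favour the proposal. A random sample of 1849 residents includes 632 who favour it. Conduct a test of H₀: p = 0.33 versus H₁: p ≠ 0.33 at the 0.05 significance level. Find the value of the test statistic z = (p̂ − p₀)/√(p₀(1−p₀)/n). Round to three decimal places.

z = 1.080

p̂ = 632/1849 ≈ 0.34181.
Standard error under H₀: √(0.33×0.67/1849) = 0.01094.
z = (0.34181 − 0.33)/0.01094 = 0.01181/0.01094 = 1.080.
Two-sided p-value ≈ 2·Φ(−1.080) = 0.2803, so at α = 0.05 we fail to reject H₀.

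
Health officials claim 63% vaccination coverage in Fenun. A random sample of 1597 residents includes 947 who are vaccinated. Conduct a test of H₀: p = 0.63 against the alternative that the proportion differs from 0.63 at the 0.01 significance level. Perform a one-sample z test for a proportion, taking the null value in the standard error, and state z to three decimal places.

p̂ = 947/1597 ≈ 0.59299.
SE = √(p₀(1−p₀)/n) = √(0.2331/1597) = 0.01208.
z = (0.59299 − 0.63)/0.01208 = -0.03701/0.01208 = -3.064.
p-value = 2·P(Z > 3.064) ≈ 0.0022; since p < α = 0.01, reject H₀.

z = -3.064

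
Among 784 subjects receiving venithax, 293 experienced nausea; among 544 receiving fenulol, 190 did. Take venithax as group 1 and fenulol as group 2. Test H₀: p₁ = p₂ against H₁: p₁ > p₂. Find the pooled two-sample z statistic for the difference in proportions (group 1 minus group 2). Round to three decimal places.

z = 0.911

p̂₁ = 293/784 = 0.37372, p̂₂ = 190/544 = 0.34926.
Pooled p̂ = (293+190)/(784+544) = 483/1328 = 0.36370.
SE = √(p̂(1−p̂)(1/n₁+1/n₂)) = √(0.36370·0.63630·0.00311375) = √(0.000720594) = 0.02684.
z = (0.37372 − 0.34926)/0.02684 = 0.02446/0.02684 = 0.911.
p-value = P(Z > 0.911) ≈ 0.1811.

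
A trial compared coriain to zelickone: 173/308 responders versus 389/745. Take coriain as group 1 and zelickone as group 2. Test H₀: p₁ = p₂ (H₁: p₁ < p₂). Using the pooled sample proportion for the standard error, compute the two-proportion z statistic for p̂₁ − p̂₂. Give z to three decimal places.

z = 1.170

p̂₁ = 173/308 ≈ 0.56169, p̂₂ = 389/745 ≈ 0.52215.
Pooled p̂ = (173+389)/(308+745) = 562/1053 = 0.53371.
SE = √(0.248863 × 0.00458904) = 0.03379.
z = (0.56169 − 0.52215)/0.03379 = 0.03954/0.03379 = 1.170.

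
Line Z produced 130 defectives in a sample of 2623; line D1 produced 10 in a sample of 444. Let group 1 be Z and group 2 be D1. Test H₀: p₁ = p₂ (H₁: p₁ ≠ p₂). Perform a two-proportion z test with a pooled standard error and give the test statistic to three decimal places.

z = 2.524

p̂₁ = 130/2623 ≈ 0.049562, p̂₂ = 10/444 ≈ 0.022523.
Pooled p̂ = (130+10)/(2623+444) = 140/3067 = 0.045647.
SE = √(p̂(1−p̂)(1/n₁+1/n₂)) = √(0.045647·0.954353·0.0026335) = √(0.000114724) = 0.010711.
z = (0.049562 − 0.022523)/0.010711 = 0.027039/0.010711 = 2.524.
Two-sided p-value ≈ 2·Φ(−2.524) = 0.0116.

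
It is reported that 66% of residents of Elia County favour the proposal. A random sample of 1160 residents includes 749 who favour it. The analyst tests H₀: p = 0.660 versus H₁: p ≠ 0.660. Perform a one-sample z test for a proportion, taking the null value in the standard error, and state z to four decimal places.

z = -1.0289

p̂ = 749/1160 ≈ 0.6456897.
SE = √(p₀(1−p₀)/n) = √(0.2244/1160) = 0.0139086.
z = (0.6456897 − 0.66)/0.0139086 = -0.0143103/0.0139086 = -1.0289.
Two-sided p-value ≈ 2·Φ(−1.029) = 0.3035.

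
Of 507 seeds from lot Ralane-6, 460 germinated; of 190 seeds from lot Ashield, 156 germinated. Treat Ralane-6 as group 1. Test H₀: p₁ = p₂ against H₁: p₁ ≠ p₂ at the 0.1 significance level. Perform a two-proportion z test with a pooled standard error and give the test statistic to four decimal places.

p̂₁ = 460/507 = 0.907298, p̂₂ = 156/190 = 0.821053.
Pooled p̂ = (460+156)/(507+190) = 616/697 = 0.883788.
SE = √(p̂(1−p̂)(1/n₁+1/n₂)) = √(0.883788·0.116212·0.00723554) = √(0.000743141) = 0.027261.
z = (0.907298 − 0.821053)/0.027261 = 0.086245/0.027261 = 3.1637.
p-value = 2·P(Z > 3.164) ≈ 0.0016. With α = 0.1, reject H₀.

z = 3.1637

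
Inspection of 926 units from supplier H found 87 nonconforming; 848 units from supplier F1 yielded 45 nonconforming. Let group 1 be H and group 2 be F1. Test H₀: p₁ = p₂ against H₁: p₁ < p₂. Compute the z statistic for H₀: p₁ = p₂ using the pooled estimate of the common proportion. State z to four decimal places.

z = 3.2778

p̂₁ = 87/926 ≈ 0.0939525, p̂₂ = 45/848 ≈ 0.0530660.
Pooled p̂ = (87+45)/(926+848) = 132/1774 = 0.0744081.
SE = √(p̂(1−p̂)(1/n₁+1/n₂)) = √(0.0744081·0.9255919·0.00225916) = √(0.000155592) = 0.0124736.
z = (0.0939525 − 0.0530660)/0.0124736 = 0.0408865/0.0124736 = 3.2778.
p-value = P(Z < 3.278) ≈ 0.9995.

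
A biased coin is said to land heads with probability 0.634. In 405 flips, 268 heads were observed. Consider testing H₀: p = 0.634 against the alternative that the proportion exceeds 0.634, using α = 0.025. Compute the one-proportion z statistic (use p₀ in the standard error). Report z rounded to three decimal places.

p̂ = 268/405 = 0.66173.
Standard error under H₀: √(0.634×0.366/405) = 0.02394.
z = (0.66173 − 0.634)/0.02394 = 0.02773/0.02394 = 1.158.
p-value = P(Z > 1.158) ≈ 0.1233. With α = 0.025, fail to reject H₀.

z = 1.158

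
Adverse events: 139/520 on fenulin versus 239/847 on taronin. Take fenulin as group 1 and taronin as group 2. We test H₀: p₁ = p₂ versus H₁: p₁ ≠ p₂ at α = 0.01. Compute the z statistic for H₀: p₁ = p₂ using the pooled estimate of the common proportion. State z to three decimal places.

p̂₁ = 139/520 ≈ 0.267308, p̂₂ = 239/847 ≈ 0.282172.
Pooled p̂ = (139+239)/(520+847) = 378/1367 = 0.276518.
SE = √(p̂(1−p̂)(1/n₁+1/n₂)) = √(0.276518·0.723482·0.00310371) = √(0.000620916) = 0.024918.
z = (0.267308 − 0.282172)/0.024918 = -0.014864/0.024918 = -0.597.
Two-sided p-value ≈ 2·Φ(−0.597) = 0.5508. With α = 0.01, fail to reject H₀.

z = -0.597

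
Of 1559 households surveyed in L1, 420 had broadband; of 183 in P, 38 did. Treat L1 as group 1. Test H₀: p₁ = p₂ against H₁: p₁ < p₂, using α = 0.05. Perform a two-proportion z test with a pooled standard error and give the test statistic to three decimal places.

p̂₁ = 420/1559 = 0.26940, p̂₂ = 38/183 = 0.20765.
Pooled p̂ = (420+38)/(1559+183) = 458/1742 = 0.26292.
SE = √(p̂(1−p̂)(1/n₁+1/n₂)) = √(0.26292·0.73708·0.00610592) = √(0.00118327) = 0.03440.
z = (0.26940 − 0.20765)/0.03440 = 0.06175/0.03440 = 1.795.
p-value = P(Z < 1.795) ≈ 0.9637. With α = 0.05, fail to reject H₀.

z = 1.795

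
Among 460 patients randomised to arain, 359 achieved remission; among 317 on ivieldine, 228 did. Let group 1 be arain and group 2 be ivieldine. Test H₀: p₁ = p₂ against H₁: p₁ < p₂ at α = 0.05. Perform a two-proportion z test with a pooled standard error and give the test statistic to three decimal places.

p̂₁ = 359/460 = 0.780435, p̂₂ = 228/317 = 0.719243.
Pooled p̂ = (359+228)/(460+317) = 587/777 = 0.755470.
SE = √(p̂(1−p̂)(1/n₁+1/n₂)) = √(0.755470·0.244530·0.00532849) = √(0.000984359) = 0.031374.
z = (0.780435 − 0.719243)/0.031374 = 0.061192/0.031374 = 1.950.
p-value = P(Z < 1.950) ≈ 0.9744. With α = 0.05, fail to reject H₀.

z = 1.950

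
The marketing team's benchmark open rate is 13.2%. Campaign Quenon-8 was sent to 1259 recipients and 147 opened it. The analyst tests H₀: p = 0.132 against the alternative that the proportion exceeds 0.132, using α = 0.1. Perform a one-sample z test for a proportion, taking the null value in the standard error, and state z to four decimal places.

z = -1.5976

p̂ = 147/1259 = 0.116759.
SE = √(p₀(1−p₀)/n) = √(0.11458/1259) = 0.009540.
z = (0.116759 − 0.132)/0.009540 = -0.015241/0.009540 = -1.5976.
p-value = P(Z > -1.598) ≈ 0.9449. With α = 0.1, fail to reject H₀.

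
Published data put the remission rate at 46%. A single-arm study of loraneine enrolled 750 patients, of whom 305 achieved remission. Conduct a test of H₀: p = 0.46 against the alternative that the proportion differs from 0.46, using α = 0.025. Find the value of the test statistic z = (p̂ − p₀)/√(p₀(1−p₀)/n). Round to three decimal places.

z = -2.931

p̂ = 305/750 = 0.406667.
SE = √(p₀(1−p₀)/n) = √(0.2484/750) = 0.018199.
z = (0.406667 − 0.46)/0.018199 = -0.053333/0.018199 = -2.931.
Two-sided p-value ≈ 2·Φ(−2.931) = 0.0034; since p < α = 0.025, reject H₀.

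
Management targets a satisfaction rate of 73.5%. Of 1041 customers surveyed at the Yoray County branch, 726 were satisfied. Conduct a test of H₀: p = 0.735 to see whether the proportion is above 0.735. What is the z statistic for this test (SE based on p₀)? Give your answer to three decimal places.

z = -2.748

p̂ = 726/1041 ≈ 0.69741.
Under H₀, SE = √(0.735·0.265/1041) = √(0.000187104) = 0.01368.
z = (0.69741 − 0.735)/0.01368 = -0.03759/0.01368 = -2.748.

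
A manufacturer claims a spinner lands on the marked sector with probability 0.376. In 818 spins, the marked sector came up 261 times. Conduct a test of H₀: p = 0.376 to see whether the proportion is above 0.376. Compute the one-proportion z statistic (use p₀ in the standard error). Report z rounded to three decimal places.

z = -3.361

p̂ = 261/818 = 0.31907.
Under H₀, SE = √(0.376·0.624/818) = √(0.000286826) = 0.01694.
z = (0.31907 − 0.376)/0.01694 = -0.05693/0.01694 = -3.361.
p-value = P(Z > -3.361) ≈ 0.9996.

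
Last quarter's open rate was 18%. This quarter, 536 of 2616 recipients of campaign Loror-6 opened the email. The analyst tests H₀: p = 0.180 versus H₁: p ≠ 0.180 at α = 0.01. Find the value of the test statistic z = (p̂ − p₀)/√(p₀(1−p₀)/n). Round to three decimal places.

p̂ = 536/2616 ≈ 0.20489.
Under H₀, SE = √(0.18·0.82/2616) = √(5.6422e-05) = 0.00751.
z = (0.20489 − 0.18)/0.00751 = 0.02489/0.00751 = 3.314.
Two-sided p-value ≈ 2·Φ(−3.314) = 0.0009. With α = 0.01, reject H₀.

z = 3.314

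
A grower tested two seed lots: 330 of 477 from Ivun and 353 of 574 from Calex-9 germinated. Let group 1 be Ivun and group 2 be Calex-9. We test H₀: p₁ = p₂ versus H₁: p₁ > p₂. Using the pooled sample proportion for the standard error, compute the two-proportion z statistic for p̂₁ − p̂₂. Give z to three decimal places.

p̂₁ = 330/477 ≈ 0.69182, p̂₂ = 353/574 ≈ 0.61498.
Pooled p̂ = (330+353)/(477+574) = 683/1051 = 0.64986.
SE = √(p̂(1−p̂)(1/n₁+1/n₂)) = √(0.64986·0.35014·0.0038386) = √(0.000873445) = 0.02955.
z = (0.69182 − 0.61498)/0.02955 = 0.07684/0.02955 = 2.600.

z = 2.600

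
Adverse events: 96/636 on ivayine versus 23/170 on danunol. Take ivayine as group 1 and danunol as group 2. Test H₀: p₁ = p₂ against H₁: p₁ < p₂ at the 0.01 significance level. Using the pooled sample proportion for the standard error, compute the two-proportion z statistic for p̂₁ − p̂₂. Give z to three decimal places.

p̂₁ = 96/636 ≈ 0.15094, p̂₂ = 23/170 ≈ 0.13529.
Pooled p̂ = (96+23)/(636+170) = 119/806 = 0.14764.
SE = √(0.125844 × 0.00745468) = 0.03063.
z = (0.15094 − 0.13529)/0.03063 = 0.01565/0.03063 = 0.511.
p-value = P(Z < 0.511) ≈ 0.6953, so at α = 0.01 we fail to reject H₀.

z = 0.511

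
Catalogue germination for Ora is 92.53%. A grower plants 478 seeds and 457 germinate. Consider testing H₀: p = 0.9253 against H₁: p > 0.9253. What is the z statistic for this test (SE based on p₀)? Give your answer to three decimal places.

p̂ = 457/478 ≈ 0.956067.
SE = √(p₀(1−p₀)/n) = √(0.06912/478) = 0.012025.
z = (0.956067 − 0.9253)/0.012025 = 0.030767/0.012025 = 2.559.

z = 2.559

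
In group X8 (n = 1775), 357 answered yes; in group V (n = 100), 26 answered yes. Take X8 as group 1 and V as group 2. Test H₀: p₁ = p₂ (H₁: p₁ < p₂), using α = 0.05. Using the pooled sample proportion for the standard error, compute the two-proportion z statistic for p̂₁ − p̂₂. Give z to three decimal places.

p̂₁ = 357/1775 ≈ 0.20113, p̂₂ = 26/100 ≈ 0.26000.
Pooled p̂ = (357+26)/(1775+100) = 383/1875 = 0.20427.
SE = √(p̂(1−p̂)(1/n₁+1/n₂)) = √(0.20427·0.79573·0.0105634) = √(0.00171699) = 0.04144.
z = (0.20113 − 0.26000)/0.04144 = -0.05887/0.04144 = -1.421.
p-value = P(Z < -1.421) ≈ 0.0777; since p > α = 0.05, fail to reject H₀.

z = -1.421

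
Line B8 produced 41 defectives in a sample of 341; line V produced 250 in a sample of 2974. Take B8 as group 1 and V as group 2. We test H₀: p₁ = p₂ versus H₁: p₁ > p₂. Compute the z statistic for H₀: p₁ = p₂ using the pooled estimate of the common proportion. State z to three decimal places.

p̂₁ = 41/341 ≈ 0.120235, p̂₂ = 250/2974 ≈ 0.084062.
Pooled p̂ = (41+250)/(341+2974) = 291/3315 = 0.087783.
SE = √(p̂(1−p̂)(1/n₁+1/n₂)) = √(0.087783·0.912217·0.0032688) = √(0.000261756) = 0.016179.
z = (0.120235 − 0.084062)/0.016179 = 0.036173/0.016179 = 2.236.

z = 2.236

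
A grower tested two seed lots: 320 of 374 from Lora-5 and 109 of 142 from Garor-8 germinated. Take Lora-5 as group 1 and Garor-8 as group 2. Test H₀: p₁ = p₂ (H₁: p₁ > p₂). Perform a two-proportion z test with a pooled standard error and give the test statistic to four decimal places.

z = 2.3848

p̂₁ = 320/374 ≈ 0.8556150, p̂₂ = 109/142 ≈ 0.7676056.
Pooled p̂ = (320+109)/(374+142) = 429/516 = 0.8313953.
SE = √(0.140177 × 0.00971605) = 0.0369049.
z = (0.8556150 − 0.7676056)/0.0369049 = 0.0880094/0.0369049 = 2.3848.
p-value = P(Z > 2.385) ≈ 0.0085.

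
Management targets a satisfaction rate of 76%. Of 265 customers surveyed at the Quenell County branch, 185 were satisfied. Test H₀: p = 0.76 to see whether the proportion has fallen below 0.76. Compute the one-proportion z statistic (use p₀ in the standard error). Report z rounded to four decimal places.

p̂ = 185/265 ≈ 0.698113.
Under H₀, SE = √(0.76·0.24/265) = √(0.000688302) = 0.026236.
z = (0.698113 − 0.76)/0.026236 = -0.061887/0.026236 = -2.3589.
p-value = P(Z < -2.359) ≈ 0.0092.

z = -2.3589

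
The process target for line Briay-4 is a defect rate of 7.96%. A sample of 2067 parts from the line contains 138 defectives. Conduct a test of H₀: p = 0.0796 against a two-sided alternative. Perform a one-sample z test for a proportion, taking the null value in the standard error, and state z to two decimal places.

p̂ = 138/2067 ≈ 0.06676.
Under H₀, SE = √(0.0796·0.9204/2067) = √(3.54445e-05) = 0.00595.
z = (0.06676 − 0.0796)/0.00595 = -0.01284/0.00595 = -2.16.
Two-sided p-value ≈ 2·Φ(−2.156) = 0.0311.

z = -2.16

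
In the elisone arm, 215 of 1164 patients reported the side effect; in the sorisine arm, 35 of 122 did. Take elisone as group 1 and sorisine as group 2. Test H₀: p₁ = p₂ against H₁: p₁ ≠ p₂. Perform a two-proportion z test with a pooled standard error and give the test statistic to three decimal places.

p̂₁ = 215/1164 ≈ 0.18471, p̂₂ = 35/122 ≈ 0.28689.
Pooled p̂ = (215+35)/(1164+122) = 250/1286 = 0.19440.
SE = √(p̂(1−p̂)(1/n₁+1/n₂)) = √(0.19440·0.80560·0.00905583) = √(0.00141823) = 0.03766.
z = (0.18471 − 0.28689)/0.03766 = -0.10218/0.03766 = -2.713.

z = -2.713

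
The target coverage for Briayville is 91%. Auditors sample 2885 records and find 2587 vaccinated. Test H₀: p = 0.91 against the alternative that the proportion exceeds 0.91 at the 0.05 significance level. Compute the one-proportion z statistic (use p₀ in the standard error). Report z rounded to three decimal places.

p̂ = 2587/2885 = 0.896707.
Under H₀, SE = √(0.91·0.09/2885) = √(2.83882e-05) = 0.005328.
z = (0.896707 − 0.91)/0.005328 = -0.013293/0.005328 = -2.495.
p-value = P(Z > -2.495) ≈ 0.9937. With α = 0.05, fail to reject H₀.

z = -2.495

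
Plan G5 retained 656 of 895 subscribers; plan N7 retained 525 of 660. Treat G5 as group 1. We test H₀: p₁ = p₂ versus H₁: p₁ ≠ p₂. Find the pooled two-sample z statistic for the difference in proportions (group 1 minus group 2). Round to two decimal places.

z = -2.85

p̂₁ = 656/895 ≈ 0.7330, p̂₂ = 525/660 ≈ 0.7955.
Pooled p̂ = (656+525)/(895+660) = 1181/1555 = 0.7595.
SE = √(p̂(1−p̂)(1/n₁+1/n₂)) = √(0.7595·0.2405·0.00263247) = √(0.000480866) = 0.0219.
z = (0.7330 − 0.7955)/0.0219 = -0.0625/0.0219 = -2.85.
p-value = 2·P(Z > 2.850) ≈ 0.0044.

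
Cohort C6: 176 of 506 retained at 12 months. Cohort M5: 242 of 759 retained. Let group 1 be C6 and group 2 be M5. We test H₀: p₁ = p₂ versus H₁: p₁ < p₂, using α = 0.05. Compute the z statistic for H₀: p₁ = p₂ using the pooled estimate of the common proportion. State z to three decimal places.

p̂₁ = 176/506 = 0.34783, p̂₂ = 242/759 = 0.31884.
Pooled p̂ = (176+242)/(506+759) = 418/1265 = 0.33043.
SE = √(p̂(1−p̂)(1/n₁+1/n₂)) = √(0.33043·0.66957·0.00329381) = √(0.000728747) = 0.02700.
z = (0.34783 − 0.31884)/0.02700 = 0.02899/0.02700 = 1.074.
p-value = P(Z < 1.074) ≈ 0.8585; since p > α = 0.05, fail to reject H₀.

z = 1.074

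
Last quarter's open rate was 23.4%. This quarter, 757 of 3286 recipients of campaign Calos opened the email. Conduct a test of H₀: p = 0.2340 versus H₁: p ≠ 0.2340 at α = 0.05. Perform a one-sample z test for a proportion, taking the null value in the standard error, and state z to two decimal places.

p̂ = 757/3286 = 0.2304.
SE = √(p₀(1−p₀)/n) = √(0.17924/3286) = 0.0074.
z = (0.2304 − 0.234)/0.0074 = -0.0036/0.0074 = -0.49.
p-value = 2·P(Z > 0.491) ≈ 0.6232, so at α = 0.05 we fail to reject H₀.

z = -0.49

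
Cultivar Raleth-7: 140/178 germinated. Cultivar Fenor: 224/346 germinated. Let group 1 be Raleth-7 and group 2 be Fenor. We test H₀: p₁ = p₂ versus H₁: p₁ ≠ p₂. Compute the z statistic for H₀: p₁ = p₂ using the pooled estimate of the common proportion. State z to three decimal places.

p̂₁ = 140/178 = 0.78652, p̂₂ = 224/346 = 0.64740.
Pooled p̂ = (140+224)/(178+346) = 364/524 = 0.69466.
SE = √(p̂(1−p̂)(1/n₁+1/n₂)) = √(0.69466·0.30534·0.00850815) = √(0.00180465) = 0.04248.
z = (0.78652 − 0.64740)/0.04248 = 0.13912/0.04248 = 3.275.
Two-sided p-value ≈ 2·Φ(−3.275) = 0.0011.

z = 3.275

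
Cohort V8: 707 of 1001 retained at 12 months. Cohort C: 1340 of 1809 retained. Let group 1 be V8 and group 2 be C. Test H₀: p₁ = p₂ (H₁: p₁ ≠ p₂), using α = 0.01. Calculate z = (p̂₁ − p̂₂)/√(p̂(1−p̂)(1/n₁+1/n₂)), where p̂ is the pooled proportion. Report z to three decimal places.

p̂₁ = 707/1001 ≈ 0.70629, p̂₂ = 1340/1809 ≈ 0.74074.
Pooled p̂ = (707+1340)/(1001+1809) = 2047/2810 = 0.72847.
SE = √(p̂(1−p̂)(1/n₁+1/n₂)) = √(0.72847·0.27153·0.00155179) = √(0.000306947) = 0.01752.
z = (0.70629 − 0.74074)/0.01752 = -0.03445/0.01752 = -1.966.
Two-sided p-value ≈ 2·Φ(−1.966) = 0.0493. With α = 0.01, fail to reject H₀.

z = -1.966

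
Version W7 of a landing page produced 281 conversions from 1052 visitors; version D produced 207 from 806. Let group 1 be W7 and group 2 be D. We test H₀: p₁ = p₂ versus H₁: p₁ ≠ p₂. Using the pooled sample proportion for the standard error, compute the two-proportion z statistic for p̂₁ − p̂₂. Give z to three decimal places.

p̂₁ = 281/1052 ≈ 0.267110, p̂₂ = 207/806 ≈ 0.256824.
Pooled p̂ = (281+207)/(1052+806) = 488/1858 = 0.262648.
SE = √(p̂(1−p̂)(1/n₁+1/n₂)) = √(0.262648·0.737352·0.00219127) = √(0.000424369) = 0.020600.
z = (0.267110 − 0.256824)/0.020600 = 0.010286/0.020600 = 0.499.

z = 0.499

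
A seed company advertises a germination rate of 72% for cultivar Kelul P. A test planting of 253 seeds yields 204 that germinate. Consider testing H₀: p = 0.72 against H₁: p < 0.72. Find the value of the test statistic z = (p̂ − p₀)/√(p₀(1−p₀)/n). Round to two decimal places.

p̂ = 204/253 ≈ 0.8063.
Under H₀, SE = √(0.72·0.28/253) = √(0.000796838) = 0.0282.
z = (0.8063 − 0.72)/0.0282 = 0.0863/0.0282 = 3.06.
p-value = P(Z < 3.058) ≈ 0.9989.

z = 3.06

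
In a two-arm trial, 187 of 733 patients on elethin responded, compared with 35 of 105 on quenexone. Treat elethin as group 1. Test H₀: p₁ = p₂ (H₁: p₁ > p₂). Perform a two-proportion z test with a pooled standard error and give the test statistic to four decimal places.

z = -1.6987

p̂₁ = 187/733 ≈ 0.2551160, p̂₂ = 35/105 ≈ 0.3333333.
Pooled p̂ = (187+35)/(733+105) = 222/838 = 0.2649165.
SE = √(p̂(1−p̂)(1/n₁+1/n₂)) = √(0.2649165·0.7350835·0.0108881) = √(0.0021203) = 0.0460467.
z = (0.2551160 − 0.3333333)/0.0460467 = -0.0782173/0.0460467 = -1.6987.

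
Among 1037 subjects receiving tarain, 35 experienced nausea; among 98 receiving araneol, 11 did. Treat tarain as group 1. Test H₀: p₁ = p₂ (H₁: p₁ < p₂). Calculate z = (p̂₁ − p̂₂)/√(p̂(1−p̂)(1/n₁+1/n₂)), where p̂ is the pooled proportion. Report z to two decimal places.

z = -3.77

p̂₁ = 35/1037 = 0.0338, p̂₂ = 11/98 = 0.1122.
Pooled p̂ = (35+11)/(1037+98) = 46/1135 = 0.0405.
SE = √(0.0388861 × 0.0111684) = 0.0208.
z = (0.0338 − 0.1122)/0.0208 = -0.0784/0.0208 = -3.77.
p-value = P(Z < -3.767) ≈ 0.0001.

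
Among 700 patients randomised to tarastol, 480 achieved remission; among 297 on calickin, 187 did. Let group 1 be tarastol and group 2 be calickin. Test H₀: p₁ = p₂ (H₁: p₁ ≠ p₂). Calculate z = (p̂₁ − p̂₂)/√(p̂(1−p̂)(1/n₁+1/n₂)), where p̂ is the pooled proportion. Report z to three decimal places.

z = 1.721

p̂₁ = 480/700 ≈ 0.68571, p̂₂ = 187/297 ≈ 0.62963.
Pooled p̂ = (480+187)/(700+297) = 667/997 = 0.66901.
SE = √(0.221437 × 0.00479557) = 0.03259.
z = (0.68571 − 0.62963)/0.03259 = 0.05608/0.03259 = 1.721.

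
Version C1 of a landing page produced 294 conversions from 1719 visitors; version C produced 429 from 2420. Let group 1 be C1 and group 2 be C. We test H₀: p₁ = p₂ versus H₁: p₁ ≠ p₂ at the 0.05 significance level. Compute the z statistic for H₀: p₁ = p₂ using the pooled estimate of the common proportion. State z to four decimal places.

p̂₁ = 294/1719 ≈ 0.1710297, p̂₂ = 429/2420 ≈ 0.1772727.
Pooled p̂ = (294+429)/(1719+2420) = 723/4139 = 0.1746799.
SE = √(p̂(1−p̂)(1/n₁+1/n₂)) = √(0.1746799·0.8253201·0.000994957) = √(0.00014344) = 0.0119766.
z = (0.1710297 − 0.1772727)/0.0119766 = -0.0062430/0.0119766 = -0.5213.
p-value = 2·P(Z > 0.521) ≈ 0.6022; since p > α = 0.05, fail to reject H₀.

z = -0.5213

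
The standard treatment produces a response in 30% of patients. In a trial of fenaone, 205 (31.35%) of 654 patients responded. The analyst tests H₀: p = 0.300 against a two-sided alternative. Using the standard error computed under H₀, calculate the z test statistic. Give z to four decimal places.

p̂ = 205/654 ≈ 0.313456.
Under H₀, SE = √(0.3·0.7/654) = √(0.000321101) = 0.017919.
z = (0.313456 − 0.3)/0.017919 = 0.013456/0.017919 = 0.7509.

z = 0.7509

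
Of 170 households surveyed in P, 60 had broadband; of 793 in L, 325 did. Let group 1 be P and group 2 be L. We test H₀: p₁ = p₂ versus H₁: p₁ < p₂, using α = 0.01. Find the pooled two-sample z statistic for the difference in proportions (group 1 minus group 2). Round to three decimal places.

p̂₁ = 60/170 ≈ 0.35294, p̂₂ = 325/793 ≈ 0.40984.
Pooled p̂ = (60+325)/(170+793) = 385/963 = 0.39979.
SE = √(p̂(1−p̂)(1/n₁+1/n₂)) = √(0.39979·0.60021·0.00714339) = √(0.00171412) = 0.04140.
z = (0.35294 − 0.40984)/0.04140 = -0.05690/0.04140 = -1.374.
p-value = P(Z < -1.374) ≈ 0.0847, so at α = 0.01 we fail to reject H₀.

z = -1.374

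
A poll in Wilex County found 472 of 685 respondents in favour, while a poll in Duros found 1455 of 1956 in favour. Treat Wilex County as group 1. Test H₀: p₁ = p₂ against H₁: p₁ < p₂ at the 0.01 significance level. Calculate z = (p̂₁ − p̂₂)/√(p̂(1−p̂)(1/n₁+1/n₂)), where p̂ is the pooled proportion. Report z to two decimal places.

p̂₁ = 472/685 ≈ 0.6891, p̂₂ = 1455/1956 ≈ 0.7439.
Pooled p̂ = (472+1455)/(685+1956) = 1927/2641 = 0.7296.
SE = √(p̂(1−p̂)(1/n₁+1/n₂)) = √(0.7296·0.2704·0.0019711) = √(0.000388823) = 0.0197.
z = (0.6891 − 0.7439)/0.0197 = -0.0548/0.0197 = -2.78.
p-value = P(Z < -2.780) ≈ 0.0027, so at α = 0.01 we reject H₀.

z = -2.78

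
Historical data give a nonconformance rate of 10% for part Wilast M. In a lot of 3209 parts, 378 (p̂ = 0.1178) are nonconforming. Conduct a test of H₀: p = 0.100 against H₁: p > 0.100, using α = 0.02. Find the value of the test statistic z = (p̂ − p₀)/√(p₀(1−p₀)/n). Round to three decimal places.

p̂ = 378/3209 ≈ 0.117794.
SE = √(p₀(1−p₀)/n) = √(0.09/3209) = 0.005296.
z = (0.117794 − 0.1)/0.005296 = 0.017794/0.005296 = 3.360.
p-value = P(Z > 3.360) ≈ 0.0004. With α = 0.02, reject H₀.

z = 3.360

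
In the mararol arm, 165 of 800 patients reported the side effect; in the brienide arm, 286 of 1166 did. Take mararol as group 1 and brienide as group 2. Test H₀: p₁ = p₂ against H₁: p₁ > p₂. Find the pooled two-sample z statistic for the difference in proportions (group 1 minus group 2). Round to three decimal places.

z = -2.022

p̂₁ = 165/800 ≈ 0.20625, p̂₂ = 286/1166 ≈ 0.24528.
Pooled p̂ = (165+286)/(800+1166) = 451/1966 = 0.22940.
SE = √(0.176776 × 0.00210763) = 0.01930.
z = (0.20625 − 0.24528)/0.01930 = -0.03903/0.01930 = -2.022.
p-value = P(Z > -2.022) ≈ 0.9784.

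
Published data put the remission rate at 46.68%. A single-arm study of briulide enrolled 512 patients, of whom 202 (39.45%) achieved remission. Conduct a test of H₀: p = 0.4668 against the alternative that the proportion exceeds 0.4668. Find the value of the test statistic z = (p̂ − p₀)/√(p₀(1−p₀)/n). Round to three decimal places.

p̂ = 202/512 ≈ 0.39453.
Under H₀, SE = √(0.4668·0.5332/512) = √(0.000486128) = 0.02205.
z = (0.39453 − 0.4668)/0.02205 = -0.07227/0.02205 = -3.278.
p-value = P(Z > -3.278) ≈ 0.9995.

z = -3.278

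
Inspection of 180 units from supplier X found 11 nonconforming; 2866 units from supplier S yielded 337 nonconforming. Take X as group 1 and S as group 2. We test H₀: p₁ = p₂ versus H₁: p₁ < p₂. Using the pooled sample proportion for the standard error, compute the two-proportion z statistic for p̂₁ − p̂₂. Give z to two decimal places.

p̂₁ = 11/180 = 0.06111, p̂₂ = 337/2866 = 0.11759.
Pooled p̂ = (11+337)/(180+2866) = 348/3046 = 0.11425.
SE = √(0.101196 × 0.00590447) = 0.02444.
z = (0.06111 − 0.11759)/0.02444 = -0.05648/0.02444 = -2.31.
p-value = P(Z < -2.310) ≈ 0.0104.

z = -2.31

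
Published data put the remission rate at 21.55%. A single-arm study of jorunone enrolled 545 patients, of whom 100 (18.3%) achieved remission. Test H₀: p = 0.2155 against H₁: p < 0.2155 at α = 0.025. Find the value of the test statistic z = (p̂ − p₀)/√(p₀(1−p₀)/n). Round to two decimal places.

z = -1.82

p̂ = 100/545 = 0.1835.
Standard error under H₀: √(0.2155×0.7845/545) = 0.0176.
z = (0.1835 − 0.2155)/0.0176 = -0.0320/0.0176 = -1.82.
p-value = P(Z < -1.818) ≈ 0.0346, so at α = 0.025 we fail to reject H₀.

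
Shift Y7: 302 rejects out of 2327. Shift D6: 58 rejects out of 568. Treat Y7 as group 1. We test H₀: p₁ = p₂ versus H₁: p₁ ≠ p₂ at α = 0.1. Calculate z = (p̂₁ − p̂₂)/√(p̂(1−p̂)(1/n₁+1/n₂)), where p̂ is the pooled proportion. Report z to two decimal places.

z = 1.79

p̂₁ = 302/2327 = 0.12978, p̂₂ = 58/568 = 0.10211.
Pooled p̂ = (302+58)/(2327+568) = 360/2895 = 0.12435.
SE = √(p̂(1−p̂)(1/n₁+1/n₂)) = √(0.12435·0.87565·0.0021903) = √(0.000238499) = 0.01544.
z = (0.12978 − 0.10211)/0.01544 = 0.02767/0.01544 = 1.79.
p-value = 2·P(Z > 1.792) ≈ 0.0732; since p < α = 0.1, reject H₀.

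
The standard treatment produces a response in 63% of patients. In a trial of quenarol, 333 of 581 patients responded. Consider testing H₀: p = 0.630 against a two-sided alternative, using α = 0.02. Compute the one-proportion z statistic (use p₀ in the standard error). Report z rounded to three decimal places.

z = -2.838

p̂ = 333/581 = 0.57315.
SE = √(p₀(1−p₀)/n) = √(0.2331/581) = 0.02003.
z = (0.57315 − 0.63)/0.02003 = -0.05685/0.02003 = -2.838.
p-value = 2·P(Z > 2.838) ≈ 0.0045. With α = 0.02, reject H₀.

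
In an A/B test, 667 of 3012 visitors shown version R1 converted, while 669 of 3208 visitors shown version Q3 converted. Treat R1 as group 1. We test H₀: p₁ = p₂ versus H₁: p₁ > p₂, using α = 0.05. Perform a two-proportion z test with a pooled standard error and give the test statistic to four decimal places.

z = 1.2387

p̂₁ = 667/3012 ≈ 0.221448, p̂₂ = 669/3208 ≈ 0.208541.
Pooled p̂ = (667+669)/(3012+3208) = 1336/6220 = 0.214791.
SE = √(0.168656 × 0.000643726) = 0.010420.
z = (0.221448 − 0.208541)/0.010420 = 0.012907/0.010420 = 1.2387.
p-value = P(Z > 1.239) ≈ 0.1077; since p > α = 0.05, fail to reject H₀.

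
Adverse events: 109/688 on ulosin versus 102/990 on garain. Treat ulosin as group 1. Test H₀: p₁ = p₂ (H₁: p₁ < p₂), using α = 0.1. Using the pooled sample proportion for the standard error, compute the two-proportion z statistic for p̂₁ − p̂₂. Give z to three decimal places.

p̂₁ = 109/688 ≈ 0.15843, p̂₂ = 102/990 ≈ 0.10303.
Pooled p̂ = (109+102)/(688+990) = 211/1678 = 0.12574.
SE = √(0.109933 × 0.00246359) = 0.01646.
z = (0.15843 − 0.10303)/0.01646 = 0.05540/0.01646 = 3.366.
p-value = P(Z < 3.366) ≈ 0.9996; since p > α = 0.1, fail to reject H₀.

z = 3.366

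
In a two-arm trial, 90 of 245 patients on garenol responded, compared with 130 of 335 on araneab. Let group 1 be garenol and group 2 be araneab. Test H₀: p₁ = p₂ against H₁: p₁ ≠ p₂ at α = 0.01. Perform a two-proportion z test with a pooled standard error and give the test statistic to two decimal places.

z = -0.51

p̂₁ = 90/245 ≈ 0.3673, p̂₂ = 130/335 ≈ 0.3881.
Pooled p̂ = (90+130)/(245+335) = 220/580 = 0.3793.
SE = √(0.235434 × 0.00706671) = 0.0408.
z = (0.3673 − 0.3881)/0.0408 = -0.0208/0.0408 = -0.51.
Two-sided p-value ≈ 2·Φ(−0.508) = 0.6116, so at α = 0.01 we fail to reject H₀.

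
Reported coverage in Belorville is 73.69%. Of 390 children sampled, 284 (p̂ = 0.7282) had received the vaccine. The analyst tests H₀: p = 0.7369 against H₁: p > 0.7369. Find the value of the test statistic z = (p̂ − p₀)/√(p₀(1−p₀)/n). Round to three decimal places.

p̂ = 284/390 ≈ 0.72821.
Under H₀, SE = √(0.7369·0.2631/390) = √(0.000497124) = 0.02230.
z = (0.72821 − 0.7369)/0.02230 = -0.00869/0.02230 = -0.390.

z = -0.390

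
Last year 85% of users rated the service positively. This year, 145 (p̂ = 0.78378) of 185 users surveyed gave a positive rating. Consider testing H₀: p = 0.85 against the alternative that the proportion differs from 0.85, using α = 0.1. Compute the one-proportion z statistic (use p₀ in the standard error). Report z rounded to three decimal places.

z = -2.522

p̂ = 145/185 ≈ 0.783784.
Standard error under H₀: √(0.85×0.15/185) = 0.026252.
z = (0.783784 − 0.85)/0.026252 = -0.066216/0.026252 = -2.522.
p-value = 2·P(Z > 2.522) ≈ 0.0117; since p < α = 0.1, reject H₀.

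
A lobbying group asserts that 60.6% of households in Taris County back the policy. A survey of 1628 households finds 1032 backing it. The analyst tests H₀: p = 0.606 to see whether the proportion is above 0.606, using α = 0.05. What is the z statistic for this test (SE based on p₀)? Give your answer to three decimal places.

z = 2.304

p̂ = 1032/1628 = 0.633907.
Standard error under H₀: √(0.606×0.394/1628) = 0.012110.
z = (0.633907 − 0.606)/0.012110 = 0.027907/0.012110 = 2.304.
p-value = P(Z > 2.304) ≈ 0.0106; since p < α = 0.05, reject H₀.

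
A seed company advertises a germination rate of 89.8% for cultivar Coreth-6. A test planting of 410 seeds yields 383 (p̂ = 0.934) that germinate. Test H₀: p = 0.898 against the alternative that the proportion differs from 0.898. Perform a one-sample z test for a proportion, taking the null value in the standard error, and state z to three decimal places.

z = 2.418

p̂ = 383/410 ≈ 0.93415.
SE = √(p₀(1−p₀)/n) = √(0.091596/410) = 0.01495.
z = (0.93415 − 0.898)/0.01495 = 0.03615/0.01495 = 2.418.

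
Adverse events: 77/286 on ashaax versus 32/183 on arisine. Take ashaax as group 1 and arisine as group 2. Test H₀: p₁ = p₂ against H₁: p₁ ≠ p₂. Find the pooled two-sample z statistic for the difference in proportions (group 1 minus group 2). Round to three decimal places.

z = 2.360

p̂₁ = 77/286 = 0.26923, p̂₂ = 32/183 = 0.17486.
Pooled p̂ = (77+32)/(286+183) = 109/469 = 0.23241.
SE = √(0.178395 × 0.00896098) = 0.03998.
z = (0.26923 − 0.17486)/0.03998 = 0.09437/0.03998 = 2.360.
Two-sided p-value ≈ 2·Φ(−2.360) = 0.0183.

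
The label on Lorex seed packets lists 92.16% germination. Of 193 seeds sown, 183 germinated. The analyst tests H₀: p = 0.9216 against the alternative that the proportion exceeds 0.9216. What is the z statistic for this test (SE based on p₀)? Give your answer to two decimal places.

p̂ = 183/193 ≈ 0.94819.
SE = √(p₀(1−p₀)/n) = √(0.072253/193) = 0.01935.
z = (0.94819 − 0.9216)/0.01935 = 0.02659/0.01935 = 1.37.
p-value = P(Z > 1.374) ≈ 0.0847.

z = 1.37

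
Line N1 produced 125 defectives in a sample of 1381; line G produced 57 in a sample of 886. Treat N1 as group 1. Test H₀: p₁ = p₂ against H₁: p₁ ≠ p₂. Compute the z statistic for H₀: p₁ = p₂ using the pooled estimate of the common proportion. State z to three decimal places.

p̂₁ = 125/1381 = 0.09051, p̂₂ = 57/886 = 0.06433.
Pooled p̂ = (125+57)/(1381+886) = 182/2267 = 0.08028.
SE = √(p̂(1−p̂)(1/n₁+1/n₂)) = √(0.08028·0.91972·0.00185278) = √(0.000136804) = 0.01170.
z = (0.09051 − 0.06433)/0.01170 = 0.02618/0.01170 = 2.238.
p-value = 2·P(Z > 2.238) ≈ 0.0252.

z = 2.238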